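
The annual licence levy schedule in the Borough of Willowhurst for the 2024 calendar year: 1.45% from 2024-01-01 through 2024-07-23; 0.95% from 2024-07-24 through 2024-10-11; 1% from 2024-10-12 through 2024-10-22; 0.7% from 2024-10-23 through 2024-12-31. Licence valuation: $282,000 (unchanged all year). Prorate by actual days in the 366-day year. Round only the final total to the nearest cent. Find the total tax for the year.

2024-01-01 to 2024-07-23: 205 days at 1.45% → $282,000 × 1.45% × 205/366 = $2,290.2869
2024-07-24 to 2024-10-11: 80 days at 0.95% → $282,000 × 0.95% × 80/366 = $585.5738
2024-10-12 to 2024-10-22: 11 days at 1% → $282,000 × 1% × 11/366 = $84.7541
2024-10-23 to 2024-12-31: 70 days at 0.7% → $282,000 × 0.7% × 70/366 = $377.5410
Total = $3,338.1557

$3,338.16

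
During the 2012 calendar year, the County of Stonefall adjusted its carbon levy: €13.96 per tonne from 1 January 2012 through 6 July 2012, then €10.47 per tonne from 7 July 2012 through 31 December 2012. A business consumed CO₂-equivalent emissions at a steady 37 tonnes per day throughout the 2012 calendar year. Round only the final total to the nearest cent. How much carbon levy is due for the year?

1 January – 6 July 2012: 188 days × 37 tonnes/day = 6,956 tonnes at €13.96/tonne → €97,105.76
7 July – 31 December 2012: 178 days × 37 tonnes/day = 6,586 tonnes at €10.47/tonne → €68,955.42

€166,061.18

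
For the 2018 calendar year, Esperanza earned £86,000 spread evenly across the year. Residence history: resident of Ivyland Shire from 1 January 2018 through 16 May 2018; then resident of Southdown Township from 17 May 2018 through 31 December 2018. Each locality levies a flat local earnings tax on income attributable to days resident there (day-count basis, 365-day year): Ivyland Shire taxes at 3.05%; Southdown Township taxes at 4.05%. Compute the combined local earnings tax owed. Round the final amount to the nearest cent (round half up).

Ivyland Shire, 1 January – 16 May 2018: 136 days → £86,000 × 3.05% × 136/365 = £977.3370
Southdown Township, 17 May – 31 December 2018: 229 days → £86,000 × 4.05% × 229/365 = £2,185.2247
Total = £3,162.5616

£3,162.56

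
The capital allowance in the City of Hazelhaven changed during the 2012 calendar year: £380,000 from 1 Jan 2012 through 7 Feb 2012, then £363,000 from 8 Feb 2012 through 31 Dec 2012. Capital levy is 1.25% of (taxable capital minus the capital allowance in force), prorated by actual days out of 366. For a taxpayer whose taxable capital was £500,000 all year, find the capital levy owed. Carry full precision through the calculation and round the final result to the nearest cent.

1 Jan – 7 Feb 2012: 38 days, exemption £380,000 → (£500,000 − £380,000) × 1.25% × 38/366 = £155.7377
8 Feb – 31 Dec 2012: 328 days, exemption £363,000 → (£500,000 − £363,000) × 1.25% × 328/366 = £1,534.6995
Total = £1,690.4372

£1,690.44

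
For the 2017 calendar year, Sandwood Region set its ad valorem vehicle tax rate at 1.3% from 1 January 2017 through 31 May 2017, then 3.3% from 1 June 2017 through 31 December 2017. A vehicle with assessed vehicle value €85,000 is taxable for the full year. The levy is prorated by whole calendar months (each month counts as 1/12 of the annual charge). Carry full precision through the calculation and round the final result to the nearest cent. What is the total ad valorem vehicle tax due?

€2,096.67

1 January – 31 May 2017: 5 months at 1.3% → €85,000 × 1.3% × 5/12 = €460.4167
1 June – 31 December 2017: 7 months at 3.3% → €85,000 × 3.3% × 7/12 = €1,636.2500
Total = €2,096.6667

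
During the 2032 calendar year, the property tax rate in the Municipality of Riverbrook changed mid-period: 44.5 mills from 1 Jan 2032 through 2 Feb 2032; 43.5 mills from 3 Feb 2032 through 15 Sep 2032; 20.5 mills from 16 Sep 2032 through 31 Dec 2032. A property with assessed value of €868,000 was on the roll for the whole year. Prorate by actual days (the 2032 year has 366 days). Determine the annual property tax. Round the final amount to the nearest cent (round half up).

€31,999.79

1 Jan – 2 Feb 2032: 33 days at 44.5 mills → €868,000 × 4.45% × 33/366 = €3,482.6721
3 Feb – 15 Sep 2032: 226 days at 43.5 mills → €868,000 × 4.35% × 226/366 = €23,315.0492
16 Sep – 31 Dec 2032: 107 days at 20.5 mills → €868,000 × 2.05% × 107/366 = €5,202.0710
Total = €31,999.7923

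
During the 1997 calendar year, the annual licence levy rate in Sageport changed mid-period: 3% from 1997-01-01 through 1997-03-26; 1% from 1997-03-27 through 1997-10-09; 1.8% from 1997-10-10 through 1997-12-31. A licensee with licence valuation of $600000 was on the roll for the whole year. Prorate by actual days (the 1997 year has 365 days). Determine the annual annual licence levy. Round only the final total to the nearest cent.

1997-01-01 to 1997-03-26: 85 days at 3% → $600000 × 3% × 85/365 = $4191.7808
1997-03-27 to 1997-10-09: 197 days at 1% → $600000 × 1% × 197/365 = $3238.3562
1997-10-10 to 1997-12-31: 83 days at 1.8% → $600000 × 1.8% × 83/365 = $2455.8904
Total = $9886.0274

$9886.03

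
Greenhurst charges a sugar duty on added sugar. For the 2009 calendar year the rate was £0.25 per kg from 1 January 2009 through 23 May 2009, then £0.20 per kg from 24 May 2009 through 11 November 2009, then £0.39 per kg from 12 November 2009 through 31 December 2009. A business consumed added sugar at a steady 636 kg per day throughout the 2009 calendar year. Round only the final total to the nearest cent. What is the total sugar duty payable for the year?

1 January – 23 May 2009: 143 days × 636 kg/day = 90,948 kg at £0.25/kg → £22,737.00
24 May – 11 November 2009: 172 days × 636 kg/day = 109,392 kg at £0.20/kg → £21,878.40
12 November – 31 December 2009: 50 days × 636 kg/day = 31,800 kg at £0.39/kg → £12,402.00

£57,017.40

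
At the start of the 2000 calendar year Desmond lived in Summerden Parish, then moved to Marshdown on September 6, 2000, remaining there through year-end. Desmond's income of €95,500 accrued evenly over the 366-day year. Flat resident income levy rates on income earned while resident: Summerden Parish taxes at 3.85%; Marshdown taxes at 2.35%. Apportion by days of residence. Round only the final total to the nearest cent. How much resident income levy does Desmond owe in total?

Summerden Parish, January 1 – September 5, 2000: 249 days → €95,500 × 3.85% × 249/366 = €2,501.3955
Marshdown, September 6 – December 31, 2000: 117 days → €95,500 × 2.35% × 117/366 = €717.4242
Total = €3,218.8197

€3,218.82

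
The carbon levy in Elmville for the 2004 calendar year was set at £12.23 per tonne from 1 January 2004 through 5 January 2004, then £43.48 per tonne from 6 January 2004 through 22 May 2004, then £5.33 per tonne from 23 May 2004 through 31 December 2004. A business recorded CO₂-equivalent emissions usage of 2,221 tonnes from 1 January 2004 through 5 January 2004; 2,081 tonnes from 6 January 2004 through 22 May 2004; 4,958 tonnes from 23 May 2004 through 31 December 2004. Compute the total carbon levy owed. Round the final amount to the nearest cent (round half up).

1 January – 5 January 2004: 2,221 tonnes at £12.23/tonne → £27,162.83
6 January – 22 May 2004: 2,081 tonnes at £43.48/tonne → £90,481.88
23 May – 31 December 2004: 4,958 tonnes at £5.33/tonne → £26,426.14

£144,070.85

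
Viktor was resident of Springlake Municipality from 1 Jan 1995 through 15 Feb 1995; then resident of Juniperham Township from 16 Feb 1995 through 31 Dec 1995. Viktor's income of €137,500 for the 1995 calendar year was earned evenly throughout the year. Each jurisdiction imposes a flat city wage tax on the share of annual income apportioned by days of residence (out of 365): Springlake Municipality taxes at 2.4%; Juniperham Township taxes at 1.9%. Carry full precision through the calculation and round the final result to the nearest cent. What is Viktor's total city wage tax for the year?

Springlake Municipality, 1 Jan – 15 Feb 1995: 46 days → €137,500 × 2.4% × 46/365 = €415.8904
Juniperham Township, 16 Feb – 31 Dec 1995: 319 days → €137,500 × 1.9% × 319/365 = €2,283.2534
Total = €2,699.1438

€2,699.14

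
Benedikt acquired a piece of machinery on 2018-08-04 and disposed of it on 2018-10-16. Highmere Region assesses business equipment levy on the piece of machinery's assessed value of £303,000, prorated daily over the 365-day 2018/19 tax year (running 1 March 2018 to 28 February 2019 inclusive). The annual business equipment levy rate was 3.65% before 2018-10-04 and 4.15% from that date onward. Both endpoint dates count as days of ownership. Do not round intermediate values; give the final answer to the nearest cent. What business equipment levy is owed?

£2,296.16

2018-08-04 to 2018-10-03: 61 days at 3.65% → £303,000 × 3.65% × 61/365 = £1,848.3000
2018-10-04 to 2018-10-16: 13 days at 4.15% → £303,000 × 4.15% × 13/365 = £447.8589
Total = £2,296.1589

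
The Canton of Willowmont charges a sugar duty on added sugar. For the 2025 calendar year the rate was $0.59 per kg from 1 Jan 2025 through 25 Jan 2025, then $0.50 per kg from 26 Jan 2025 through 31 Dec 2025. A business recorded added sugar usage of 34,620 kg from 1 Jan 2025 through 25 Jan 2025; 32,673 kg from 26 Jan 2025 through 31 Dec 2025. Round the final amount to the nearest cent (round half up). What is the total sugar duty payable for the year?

$36,762.30

1 Jan – 25 Jan 2025: 34,620 kg at $0.59/kg → $20,425.80
26 Jan – 31 Dec 2025: 32,673 kg at $0.50/kg → $16,336.50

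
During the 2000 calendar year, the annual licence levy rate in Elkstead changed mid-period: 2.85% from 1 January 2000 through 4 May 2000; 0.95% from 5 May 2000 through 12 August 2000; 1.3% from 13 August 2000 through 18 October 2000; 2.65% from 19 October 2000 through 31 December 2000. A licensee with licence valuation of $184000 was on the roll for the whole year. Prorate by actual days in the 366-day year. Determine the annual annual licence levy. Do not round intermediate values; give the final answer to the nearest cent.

1 January – 4 May 2000: 125 days at 2.85% → $184000 × 2.85% × 125/366 = $1790.9836
5 May – 12 August 2000: 100 days at 0.95% → $184000 × 0.95% × 100/366 = $477.5956
13 August – 18 October 2000: 67 days at 1.3% → $184000 × 1.3% × 67/366 = $437.8798
19 October – 31 December 2000: 74 days at 2.65% → $184000 × 2.65% × 74/366 = $985.8579
Total = $3692.3169

$3692.32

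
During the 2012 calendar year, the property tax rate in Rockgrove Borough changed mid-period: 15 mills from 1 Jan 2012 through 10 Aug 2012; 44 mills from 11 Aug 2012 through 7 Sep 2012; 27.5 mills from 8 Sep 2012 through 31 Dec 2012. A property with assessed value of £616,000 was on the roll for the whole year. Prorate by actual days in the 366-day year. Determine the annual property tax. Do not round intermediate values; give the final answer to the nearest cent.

£13,026.04

1 Jan – 10 Aug 2012: 223 days at 15 mills → £616,000 × 1.5% × 223/366 = £5,629.8361
11 Aug – 7 Sep 2012: 28 days at 44 mills → £616,000 × 4.4% × 28/366 = £2,073.5301
8 Sep – 31 Dec 2012: 115 days at 27.5 mills → £616,000 × 2.75% × 115/366 = £5,322.6776
Total = £13,026.0437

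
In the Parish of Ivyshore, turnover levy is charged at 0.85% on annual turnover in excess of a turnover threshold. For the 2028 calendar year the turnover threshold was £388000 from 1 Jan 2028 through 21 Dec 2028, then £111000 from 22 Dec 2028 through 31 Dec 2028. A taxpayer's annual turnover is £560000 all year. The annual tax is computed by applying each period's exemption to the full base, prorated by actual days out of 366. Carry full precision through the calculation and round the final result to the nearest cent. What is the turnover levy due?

1 Jan – 21 Dec 2028: 356 days, exemption £388000 → (£560000 − £388000) × 0.85% × 356/366 = £1422.0546
22 Dec – 31 Dec 2028: 10 days, exemption £111000 → (£560000 − £111000) × 0.85% × 10/366 = £104.2760
Total = £1526.3306

£1526.33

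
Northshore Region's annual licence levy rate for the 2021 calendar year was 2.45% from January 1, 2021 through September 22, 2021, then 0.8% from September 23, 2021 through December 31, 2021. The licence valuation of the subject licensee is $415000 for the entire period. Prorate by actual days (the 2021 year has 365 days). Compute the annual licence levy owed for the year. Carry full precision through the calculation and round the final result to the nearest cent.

January 1 – September 22, 2021: 265 days at 2.45% → $415000 × 2.45% × 265/365 = $7381.8836
September 23 – December 31, 2021: 100 days at 0.8% → $415000 × 0.8% × 100/365 = $909.5890
Total = $8291.4726

$8291.47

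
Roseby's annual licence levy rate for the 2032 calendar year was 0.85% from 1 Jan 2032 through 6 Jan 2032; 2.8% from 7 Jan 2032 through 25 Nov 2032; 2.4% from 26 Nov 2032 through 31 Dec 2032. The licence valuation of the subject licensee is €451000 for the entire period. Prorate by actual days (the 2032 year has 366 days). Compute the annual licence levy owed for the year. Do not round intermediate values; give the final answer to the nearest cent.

€12306.39

1 Jan – 6 Jan 2032: 6 days at 0.85% → €451000 × 0.85% × 6/366 = €62.8443
7 Jan – 25 Nov 2032: 324 days at 2.8% → €451000 × 2.8% × 324/366 = €11178.8852
26 Nov – 31 Dec 2032: 36 days at 2.4% → €451000 × 2.4% × 36/366 = €1064.6557
Total = €12306.3852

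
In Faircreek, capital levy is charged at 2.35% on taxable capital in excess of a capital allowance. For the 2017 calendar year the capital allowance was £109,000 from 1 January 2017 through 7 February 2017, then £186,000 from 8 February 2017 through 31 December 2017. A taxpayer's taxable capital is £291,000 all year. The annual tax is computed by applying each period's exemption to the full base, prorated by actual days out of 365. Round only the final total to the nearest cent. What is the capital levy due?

1 January – 7 February 2017: 38 days, exemption £109,000 → (£291,000 − £109,000) × 2.35% × 38/365 = £445.2767
8 February – 31 December 2017: 327 days, exemption £186,000 → (£291,000 − £186,000) × 2.35% × 327/365 = £2,210.6096
Total = £2,655.8863

£2,655.89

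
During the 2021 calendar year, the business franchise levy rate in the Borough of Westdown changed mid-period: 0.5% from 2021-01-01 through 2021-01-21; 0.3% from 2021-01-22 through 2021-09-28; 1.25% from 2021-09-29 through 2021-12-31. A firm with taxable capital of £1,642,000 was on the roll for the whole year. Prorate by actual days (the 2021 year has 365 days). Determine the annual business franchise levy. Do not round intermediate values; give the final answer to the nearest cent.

£9,132.22

2021-01-01 to 2021-01-21: 21 days at 0.5% → £1,642,000 × 0.5% × 21/365 = £472.3562
2021-01-22 to 2021-09-28: 250 days at 0.3% → £1,642,000 × 0.3% × 250/365 = £3,373.9726
2021-09-29 to 2021-12-31: 94 days at 1.25% → £1,642,000 × 1.25% × 94/365 = £5,285.8904
Total = £9,132.2192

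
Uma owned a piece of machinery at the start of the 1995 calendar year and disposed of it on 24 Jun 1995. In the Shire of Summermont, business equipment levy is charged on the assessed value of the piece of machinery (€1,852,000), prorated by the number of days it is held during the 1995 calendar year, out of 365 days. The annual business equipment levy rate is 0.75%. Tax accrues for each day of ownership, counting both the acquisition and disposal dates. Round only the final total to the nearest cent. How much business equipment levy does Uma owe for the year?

Days held (1 Jan – 24 Jun 1995): 175 out of 365
Tax = €1,852,000 × 0.75% × 175/365 = €6,659.5890

€6,659.59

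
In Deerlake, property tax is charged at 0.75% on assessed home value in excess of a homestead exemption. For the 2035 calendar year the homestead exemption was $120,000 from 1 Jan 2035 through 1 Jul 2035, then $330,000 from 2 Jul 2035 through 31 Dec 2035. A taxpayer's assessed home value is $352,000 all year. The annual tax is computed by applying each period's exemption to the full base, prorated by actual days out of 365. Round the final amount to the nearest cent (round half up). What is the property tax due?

1 Jan – 1 Jul 2035: 182 days, exemption $120,000 → ($352,000 − $120,000) × 0.75% × 182/365 = $867.6164
2 Jul – 31 Dec 2035: 183 days, exemption $330,000 → ($352,000 − $330,000) × 0.75% × 183/365 = $82.7260
Total = $950.3425

$950.34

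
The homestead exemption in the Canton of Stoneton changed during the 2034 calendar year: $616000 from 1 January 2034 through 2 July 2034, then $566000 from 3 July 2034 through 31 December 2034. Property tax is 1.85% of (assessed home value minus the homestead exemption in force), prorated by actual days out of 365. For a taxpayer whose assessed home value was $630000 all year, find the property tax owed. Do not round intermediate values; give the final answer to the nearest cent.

$720.23

1 January – 2 July 2034: 183 days, exemption $616000 → ($630000 − $616000) × 1.85% × 183/365 = $129.8548
3 July – 31 December 2034: 182 days, exemption $566000 → ($630000 − $566000) × 1.85% × 182/365 = $590.3781
Total = $720.2329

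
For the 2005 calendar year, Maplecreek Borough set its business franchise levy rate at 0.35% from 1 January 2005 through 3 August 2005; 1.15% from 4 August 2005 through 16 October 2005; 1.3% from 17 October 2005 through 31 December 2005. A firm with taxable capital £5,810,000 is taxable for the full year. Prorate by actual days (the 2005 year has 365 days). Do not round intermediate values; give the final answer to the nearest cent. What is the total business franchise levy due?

£41,251.00

1 January – 3 August 2005: 215 days at 0.35% → £5,810,000 × 0.35% × 215/365 = £11,978.1507
4 August – 16 October 2005: 74 days at 1.15% → £5,810,000 × 1.15% × 74/365 = £13,546.0548
17 October – 31 December 2005: 76 days at 1.3% → £5,810,000 × 1.3% × 76/365 = £15,726.7945
Total = £41,251.0000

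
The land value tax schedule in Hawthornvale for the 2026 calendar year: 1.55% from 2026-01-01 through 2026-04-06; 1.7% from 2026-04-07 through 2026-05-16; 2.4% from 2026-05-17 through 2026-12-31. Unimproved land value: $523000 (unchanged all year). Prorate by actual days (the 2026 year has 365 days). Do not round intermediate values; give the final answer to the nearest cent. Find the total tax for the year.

2026-01-01 to 2026-04-06: 96 days at 1.55% → $523000 × 1.55% × 96/365 = $2132.1205
2026-04-07 to 2026-05-16: 40 days at 1.7% → $523000 × 1.7% × 40/365 = $974.3562
2026-05-17 to 2026-12-31: 229 days at 2.4% → $523000 × 2.4% × 229/365 = $7875.0904
Total = $10981.5671

$10981.57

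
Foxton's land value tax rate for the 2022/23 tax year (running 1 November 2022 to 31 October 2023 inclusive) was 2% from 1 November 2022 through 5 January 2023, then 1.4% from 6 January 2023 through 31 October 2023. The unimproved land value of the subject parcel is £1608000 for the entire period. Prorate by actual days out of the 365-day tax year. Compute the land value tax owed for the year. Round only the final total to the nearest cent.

1 November 2022 – 5 January 2023: 66 days at 2% → £1608000 × 2% × 66/365 = £5815.2329
6 January – 31 October 2023: 299 days at 1.4% → £1608000 × 1.4% × 299/365 = £18441.3370
Total = £24256.5699

£24256.57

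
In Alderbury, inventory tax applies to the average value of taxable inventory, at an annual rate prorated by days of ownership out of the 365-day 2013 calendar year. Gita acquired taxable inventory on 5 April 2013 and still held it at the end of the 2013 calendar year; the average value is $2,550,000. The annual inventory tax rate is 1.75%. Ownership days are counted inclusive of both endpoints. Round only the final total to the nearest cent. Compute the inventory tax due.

Days held (5 April – 31 December 2013): 271 out of 365
Tax = $2,550,000 × 1.75% × 271/365 = $33,132.5342

$33,132.53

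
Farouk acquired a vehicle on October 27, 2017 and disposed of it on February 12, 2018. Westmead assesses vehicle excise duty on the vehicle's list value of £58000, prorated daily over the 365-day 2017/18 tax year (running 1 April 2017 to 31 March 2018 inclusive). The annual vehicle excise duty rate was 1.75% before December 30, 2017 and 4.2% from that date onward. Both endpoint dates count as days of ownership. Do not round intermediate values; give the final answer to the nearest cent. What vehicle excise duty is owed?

£478.30

October 27 – December 29, 2017: 64 days at 1.75% → £58000 × 1.75% × 64/365 = £177.9726
December 30, 2017 – February 12, 2018: 45 days at 4.2% → £58000 × 4.2% × 45/365 = £300.3288
Total = £478.3014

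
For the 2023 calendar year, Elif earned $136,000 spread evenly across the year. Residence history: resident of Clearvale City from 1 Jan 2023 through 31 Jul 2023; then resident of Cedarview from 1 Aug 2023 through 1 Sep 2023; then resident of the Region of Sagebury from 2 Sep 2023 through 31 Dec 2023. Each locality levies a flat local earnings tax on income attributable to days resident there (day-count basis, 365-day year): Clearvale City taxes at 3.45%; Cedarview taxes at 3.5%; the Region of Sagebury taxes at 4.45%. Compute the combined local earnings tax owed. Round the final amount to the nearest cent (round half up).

Clearvale City, 1 Jan – 31 Jul 2023: 212 days → $136,000 × 3.45% × 212/365 = $2,725.2164
Cedarview, 1 Aug – 1 Sep 2023: 32 days → $136,000 × 3.5% × 32/365 = $417.3151
The Region of Sagebury, 2 Sep – 31 Dec 2023: 121 days → $136,000 × 4.45% × 121/365 = $2,006.2795
Total = $5,148.8110

$5,148.81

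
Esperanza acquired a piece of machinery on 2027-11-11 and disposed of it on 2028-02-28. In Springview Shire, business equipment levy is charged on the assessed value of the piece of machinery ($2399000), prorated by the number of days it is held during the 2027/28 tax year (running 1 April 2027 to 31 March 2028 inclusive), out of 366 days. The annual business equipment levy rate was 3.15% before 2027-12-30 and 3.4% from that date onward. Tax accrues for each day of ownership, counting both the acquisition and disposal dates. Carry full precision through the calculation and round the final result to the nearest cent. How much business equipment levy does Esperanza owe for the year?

$23711.43

2027-11-11 to 2027-12-29: 49 days at 3.15% → $2399000 × 3.15% × 49/366 = $10117.0943
2027-12-30 to 2028-02-28: 61 days at 3.4% → $2399000 × 3.4% × 61/366 = $13594.3333
Total = $23711.4276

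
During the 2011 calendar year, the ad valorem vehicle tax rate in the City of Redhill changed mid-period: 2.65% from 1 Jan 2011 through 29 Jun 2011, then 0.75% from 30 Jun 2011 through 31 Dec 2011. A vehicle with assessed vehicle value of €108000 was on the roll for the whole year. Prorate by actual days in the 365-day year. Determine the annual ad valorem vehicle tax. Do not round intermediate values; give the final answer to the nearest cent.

1 Jan – 29 Jun 2011: 180 days at 2.65% → €108000 × 2.65% × 180/365 = €1411.3973
30 Jun – 31 Dec 2011: 185 days at 0.75% → €108000 × 0.75% × 185/365 = €410.5479
Total = €1821.9452

€1821.95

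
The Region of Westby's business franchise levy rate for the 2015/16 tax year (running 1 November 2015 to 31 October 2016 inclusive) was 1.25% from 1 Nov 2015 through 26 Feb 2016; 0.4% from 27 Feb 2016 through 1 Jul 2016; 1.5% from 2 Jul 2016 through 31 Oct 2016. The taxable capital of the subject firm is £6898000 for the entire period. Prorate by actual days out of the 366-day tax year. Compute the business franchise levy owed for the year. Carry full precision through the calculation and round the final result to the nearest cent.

1 Nov 2015 – 26 Feb 2016: 118 days at 1.25% → £6898000 × 1.25% × 118/366 = £27799.3169
27 Feb – 1 Jul 2016: 126 days at 0.4% → £6898000 × 0.4% × 126/366 = £9498.8852
2 Jul – 31 Oct 2016: 122 days at 1.5% → £6898000 × 1.5% × 122/366 = £34490.0000
Total = £71788.2022

£71788.20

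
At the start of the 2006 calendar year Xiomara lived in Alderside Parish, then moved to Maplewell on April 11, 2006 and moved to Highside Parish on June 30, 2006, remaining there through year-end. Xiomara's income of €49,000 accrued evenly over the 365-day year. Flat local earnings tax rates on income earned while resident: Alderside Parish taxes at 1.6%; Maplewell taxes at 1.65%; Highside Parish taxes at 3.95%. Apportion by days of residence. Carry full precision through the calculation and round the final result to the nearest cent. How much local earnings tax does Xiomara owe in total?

Alderside Parish, January 1 – April 10, 2006: 100 days → €49,000 × 1.6% × 100/365 = €214.7945
Maplewell, April 11 – June 29, 2006: 80 days → €49,000 × 1.65% × 80/365 = €177.2055
Highside Parish, June 30 – December 31, 2006: 185 days → €49,000 × 3.95% × 185/365 = €981.0068
Total = €1,373.0068

€1,373.01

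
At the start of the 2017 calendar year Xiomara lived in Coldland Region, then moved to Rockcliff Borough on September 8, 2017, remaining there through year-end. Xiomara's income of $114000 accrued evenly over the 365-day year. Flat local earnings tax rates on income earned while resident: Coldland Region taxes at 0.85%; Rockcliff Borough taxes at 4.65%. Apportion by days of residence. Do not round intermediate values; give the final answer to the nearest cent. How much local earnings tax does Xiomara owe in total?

Coldland Region, January 1 – September 7, 2017: 250 days → $114000 × 0.85% × 250/365 = $663.6986
Rockcliff Borough, September 8 – December 31, 2017: 115 days → $114000 × 4.65% × 115/365 = $1670.1781
Total = $2333.8767

$2333.88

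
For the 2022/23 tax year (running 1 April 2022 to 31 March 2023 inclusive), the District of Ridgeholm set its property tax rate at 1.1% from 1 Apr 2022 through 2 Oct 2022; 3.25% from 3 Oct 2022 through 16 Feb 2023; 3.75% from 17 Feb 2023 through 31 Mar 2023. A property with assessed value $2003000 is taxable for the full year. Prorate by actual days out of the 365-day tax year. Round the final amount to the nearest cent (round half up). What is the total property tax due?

1 Apr – 2 Oct 2022: 185 days at 1.1% → $2003000 × 1.1% × 185/365 = $11167.4110
3 Oct 2022 – 16 Feb 2023: 137 days at 3.25% → $2003000 × 3.25% × 137/365 = $24433.8562
17 Feb – 31 Mar 2023: 43 days at 3.75% → $2003000 × 3.75% × 43/365 = $8848.8699
Total = $44450.1370

$44450.14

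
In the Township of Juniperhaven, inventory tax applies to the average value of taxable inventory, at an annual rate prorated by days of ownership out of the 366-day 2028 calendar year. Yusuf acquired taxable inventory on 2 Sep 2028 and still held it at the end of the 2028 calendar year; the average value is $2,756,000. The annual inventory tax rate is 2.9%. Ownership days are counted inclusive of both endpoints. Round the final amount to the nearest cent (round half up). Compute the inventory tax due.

$26,422.96

Days held (2 Sep – 31 Dec 2028): 121 out of 366
Tax = $2,756,000 × 2.9% × 121/366 = $26,422.9617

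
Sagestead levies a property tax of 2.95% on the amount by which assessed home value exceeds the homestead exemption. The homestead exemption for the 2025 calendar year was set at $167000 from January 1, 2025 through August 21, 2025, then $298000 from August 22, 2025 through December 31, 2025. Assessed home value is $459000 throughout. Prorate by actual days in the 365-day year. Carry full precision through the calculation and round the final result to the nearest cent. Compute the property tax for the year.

$7216.43

January 1 – August 21, 2025: 233 days, exemption $167000 → ($459000 − $167000) × 2.95% × 233/365 = $5498.8000
August 22 – December 31, 2025: 132 days, exemption $298000 → ($459000 − $298000) × 2.95% × 132/365 = $1717.6274
Total = $7216.4274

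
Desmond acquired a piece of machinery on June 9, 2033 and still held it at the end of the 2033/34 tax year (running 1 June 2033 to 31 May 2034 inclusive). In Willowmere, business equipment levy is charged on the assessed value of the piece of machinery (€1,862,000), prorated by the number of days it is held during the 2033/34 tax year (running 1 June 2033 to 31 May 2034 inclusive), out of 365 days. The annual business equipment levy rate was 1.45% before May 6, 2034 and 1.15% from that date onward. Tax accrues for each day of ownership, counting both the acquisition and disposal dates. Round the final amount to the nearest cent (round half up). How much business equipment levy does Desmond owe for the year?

June 9, 2033 – May 5, 2034: 331 days at 1.45% → €1,862,000 × 1.45% × 331/365 = €24,484.0247
May 6 – May 31, 2034: 26 days at 1.15% → €1,862,000 × 1.15% × 26/365 = €1,525.3096
Total = €26,009.3342

€26,009.33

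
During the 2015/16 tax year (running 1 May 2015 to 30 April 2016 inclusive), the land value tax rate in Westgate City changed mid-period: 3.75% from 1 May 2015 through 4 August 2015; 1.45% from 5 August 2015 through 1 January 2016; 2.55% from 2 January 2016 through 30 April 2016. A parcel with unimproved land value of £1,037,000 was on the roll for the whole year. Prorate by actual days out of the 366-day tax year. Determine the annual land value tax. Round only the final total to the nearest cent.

1 May – 4 August 2015: 96 days at 3.75% → £1,037,000 × 3.75% × 96/366 = £10,200.0000
5 August 2015 – 1 January 2016: 150 days at 1.45% → £1,037,000 × 1.45% × 150/366 = £6,162.5000
2 January – 30 April 2016: 120 days at 2.55% → £1,037,000 × 2.55% × 120/366 = £8,670.0000
Total = £25,032.5000

£25,032.50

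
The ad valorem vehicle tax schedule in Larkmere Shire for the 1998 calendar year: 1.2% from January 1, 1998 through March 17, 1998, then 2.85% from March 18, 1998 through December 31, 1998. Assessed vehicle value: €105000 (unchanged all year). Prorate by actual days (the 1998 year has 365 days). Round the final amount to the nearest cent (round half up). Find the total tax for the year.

January 1 – March 17, 1998: 76 days at 1.2% → €105000 × 1.2% × 76/365 = €262.3562
March 18 – December 31, 1998: 289 days at 2.85% → €105000 × 2.85% × 289/365 = €2369.4041
Total = €2631.7603

€2631.76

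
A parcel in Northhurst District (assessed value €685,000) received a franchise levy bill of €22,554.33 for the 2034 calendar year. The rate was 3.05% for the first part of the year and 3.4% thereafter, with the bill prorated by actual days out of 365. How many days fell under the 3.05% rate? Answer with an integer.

112 days

Let d = days at the first rate; then 365 − d days at the second rate.
€685,000 × [3.05%·d + 3.4%·(365−d)] / 365 = €22,554.33
Solving gives d = 112, so the new rate took effect on April 23, 2034.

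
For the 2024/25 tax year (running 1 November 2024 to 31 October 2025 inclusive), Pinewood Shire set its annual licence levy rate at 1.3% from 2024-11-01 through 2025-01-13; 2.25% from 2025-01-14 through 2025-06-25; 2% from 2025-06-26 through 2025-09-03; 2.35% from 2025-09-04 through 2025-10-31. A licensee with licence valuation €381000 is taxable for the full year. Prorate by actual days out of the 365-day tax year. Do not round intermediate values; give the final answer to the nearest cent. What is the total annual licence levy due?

2024-11-01 to 2025-01-13: 74 days at 1.3% → €381000 × 1.3% × 74/365 = €1004.1699
2025-01-14 to 2025-06-25: 163 days at 2.25% → €381000 × 2.25% × 163/365 = €3828.2671
2025-06-26 to 2025-09-03: 70 days at 2% → €381000 × 2% × 70/365 = €1461.3699
2025-09-04 to 2025-10-31: 58 days at 2.35% → €381000 × 2.35% × 58/365 = €1422.7479
Total = €7716.5548

€7716.55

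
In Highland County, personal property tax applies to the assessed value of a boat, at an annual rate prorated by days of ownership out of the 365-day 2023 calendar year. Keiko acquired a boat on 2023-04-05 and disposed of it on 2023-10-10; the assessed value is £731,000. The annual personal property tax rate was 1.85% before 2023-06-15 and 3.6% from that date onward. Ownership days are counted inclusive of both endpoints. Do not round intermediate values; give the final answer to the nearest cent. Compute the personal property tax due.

2023-04-05 to 2023-06-14: 71 days at 1.85% → £731,000 × 1.85% × 71/365 = £2,630.5986
2023-06-15 to 2023-10-10: 118 days at 3.6% → £731,000 × 3.6% × 118/365 = £8,507.6384
Total = £11,138.2370

£11,138.24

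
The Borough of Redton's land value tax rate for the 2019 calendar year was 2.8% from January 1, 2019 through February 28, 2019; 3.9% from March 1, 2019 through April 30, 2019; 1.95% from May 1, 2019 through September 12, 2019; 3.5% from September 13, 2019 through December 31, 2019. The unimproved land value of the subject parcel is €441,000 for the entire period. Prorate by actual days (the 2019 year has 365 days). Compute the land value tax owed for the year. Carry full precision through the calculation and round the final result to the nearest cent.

€12,702.61

January 1 – February 28, 2019: 59 days at 2.8% → €441,000 × 2.8% × 59/365 = €1,995.9781
March 1 – April 30, 2019: 61 days at 3.9% → €441,000 × 3.9% × 61/365 = €2,874.3534
May 1 – September 12, 2019: 135 days at 1.95% → €441,000 × 1.95% × 135/365 = €3,180.6370
September 13 – December 31, 2019: 110 days at 3.5% → €441,000 × 3.5% × 110/365 = €4,651.6438
Total = €12,702.6123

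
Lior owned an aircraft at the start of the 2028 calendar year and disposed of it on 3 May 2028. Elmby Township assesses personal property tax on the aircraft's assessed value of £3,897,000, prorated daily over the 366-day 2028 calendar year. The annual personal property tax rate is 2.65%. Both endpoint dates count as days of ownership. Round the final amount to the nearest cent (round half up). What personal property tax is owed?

£34,987.82

Days held (1 January – 3 May 2028): 124 out of 366
Tax = £3,897,000 × 2.65% × 124/366 = £34,987.8197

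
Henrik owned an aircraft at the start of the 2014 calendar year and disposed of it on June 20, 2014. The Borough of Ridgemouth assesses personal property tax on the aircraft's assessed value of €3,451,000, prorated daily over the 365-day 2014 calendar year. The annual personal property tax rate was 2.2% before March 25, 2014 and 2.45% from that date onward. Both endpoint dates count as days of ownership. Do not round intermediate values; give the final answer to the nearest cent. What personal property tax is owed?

January 1 – March 24, 2014: 83 days at 2.2% → €3,451,000 × 2.2% × 83/365 = €17,264.4548
March 25 – June 20, 2014: 88 days at 2.45% → €3,451,000 × 2.45% × 88/365 = €20,384.5370
Total = €37,648.9918

€37,648.99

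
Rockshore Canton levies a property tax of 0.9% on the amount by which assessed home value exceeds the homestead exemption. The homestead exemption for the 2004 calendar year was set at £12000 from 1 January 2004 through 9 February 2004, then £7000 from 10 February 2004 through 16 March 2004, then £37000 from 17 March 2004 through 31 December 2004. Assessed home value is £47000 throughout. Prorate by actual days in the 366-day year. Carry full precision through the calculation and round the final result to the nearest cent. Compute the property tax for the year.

1 January – 9 February 2004: 40 days, exemption £12000 → (£47000 − £12000) × 0.9% × 40/366 = £34.4262
10 February – 16 March 2004: 36 days, exemption £7000 → (£47000 − £7000) × 0.9% × 36/366 = £35.4098
17 March – 31 December 2004: 290 days, exemption £37000 → (£47000 − £37000) × 0.9% × 290/366 = £71.3115
Total = £141.1475

£141.15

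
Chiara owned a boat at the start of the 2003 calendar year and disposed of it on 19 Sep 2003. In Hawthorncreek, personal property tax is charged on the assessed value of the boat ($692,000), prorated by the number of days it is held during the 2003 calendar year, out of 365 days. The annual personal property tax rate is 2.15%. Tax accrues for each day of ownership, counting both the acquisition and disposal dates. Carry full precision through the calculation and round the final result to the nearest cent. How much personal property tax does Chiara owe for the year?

Days held (1 Jan – 19 Sep 2003): 262 out of 365
Tax = $692,000 × 2.15% × 262/365 = $10,679.5507

$10,679.55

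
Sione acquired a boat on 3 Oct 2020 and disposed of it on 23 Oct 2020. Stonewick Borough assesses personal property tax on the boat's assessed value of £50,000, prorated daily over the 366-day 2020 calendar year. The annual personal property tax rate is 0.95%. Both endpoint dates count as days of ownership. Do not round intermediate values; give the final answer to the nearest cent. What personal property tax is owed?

Days held (3 Oct – 23 Oct 2020): 21 out of 366
Tax = £50,000 × 0.95% × 21/366 = £27.2541

£27.25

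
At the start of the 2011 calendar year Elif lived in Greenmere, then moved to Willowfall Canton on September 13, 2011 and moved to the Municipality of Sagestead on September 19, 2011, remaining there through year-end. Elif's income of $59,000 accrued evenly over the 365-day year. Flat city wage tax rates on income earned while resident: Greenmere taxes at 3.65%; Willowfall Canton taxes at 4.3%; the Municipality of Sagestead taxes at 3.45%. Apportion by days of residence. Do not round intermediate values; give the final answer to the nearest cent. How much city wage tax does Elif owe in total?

Greenmere, January 1 – September 12, 2011: 255 days → $59,000 × 3.65% × 255/365 = $1,504.5000
Willowfall Canton, September 13 – September 18, 2011: 6 days → $59,000 × 4.3% × 6/365 = $41.7041
The Municipality of Sagestead, September 19 – December 31, 2011: 104 days → $59,000 × 3.45% × 104/365 = $579.9781
Total = $2,126.1822

$2,126.18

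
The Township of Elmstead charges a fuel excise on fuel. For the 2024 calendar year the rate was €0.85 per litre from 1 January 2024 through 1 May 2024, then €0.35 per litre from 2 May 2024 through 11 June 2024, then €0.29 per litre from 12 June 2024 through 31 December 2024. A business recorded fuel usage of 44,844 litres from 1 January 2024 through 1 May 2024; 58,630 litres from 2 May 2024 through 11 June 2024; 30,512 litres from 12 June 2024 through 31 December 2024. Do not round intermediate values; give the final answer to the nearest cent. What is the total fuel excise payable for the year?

1 January – 1 May 2024: 44,844 litres at €0.85/litre → €38,117.40
2 May – 11 June 2024: 58,630 litres at €0.35/litre → €20,520.50
12 June – 31 December 2024: 30,512 litres at €0.29/litre → €8,848.48

€67,486.38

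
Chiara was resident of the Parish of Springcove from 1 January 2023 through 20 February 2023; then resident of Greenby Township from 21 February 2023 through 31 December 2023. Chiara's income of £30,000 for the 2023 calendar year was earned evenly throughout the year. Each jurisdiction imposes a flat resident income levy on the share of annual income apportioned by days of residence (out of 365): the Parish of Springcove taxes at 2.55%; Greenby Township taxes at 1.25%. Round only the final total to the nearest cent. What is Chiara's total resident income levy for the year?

The Parish of Springcove, 1 January – 20 February 2023: 51 days → £30,000 × 2.55% × 51/365 = £106.8904
Greenby Township, 21 February – 31 December 2023: 314 days → £30,000 × 1.25% × 314/365 = £322.6027
Total = £429.4932

£429.49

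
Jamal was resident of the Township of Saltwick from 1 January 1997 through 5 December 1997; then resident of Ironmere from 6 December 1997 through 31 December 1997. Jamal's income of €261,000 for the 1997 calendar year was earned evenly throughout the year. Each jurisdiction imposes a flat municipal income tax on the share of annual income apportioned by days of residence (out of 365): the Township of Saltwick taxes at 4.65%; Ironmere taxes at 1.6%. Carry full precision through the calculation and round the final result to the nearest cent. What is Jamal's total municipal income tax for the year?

€11,569.45

The Township of Saltwick, 1 January – 5 December 1997: 339 days → €261,000 × 4.65% × 339/365 = €11,271.9822
Ironmere, 6 December – 31 December 1997: 26 days → €261,000 × 1.6% × 26/365 = €297.4685
Total = €11,569.4507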